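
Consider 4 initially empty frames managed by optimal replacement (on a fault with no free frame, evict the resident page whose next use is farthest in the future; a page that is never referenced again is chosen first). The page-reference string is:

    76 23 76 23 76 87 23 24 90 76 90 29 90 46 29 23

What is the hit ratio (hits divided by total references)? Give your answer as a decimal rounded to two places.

0.56

76 → fault, frames (76)
23 → fault, frames (76 23)
76 → hit
23 → hit
76 → hit
87 → fault, frames (76 23 87)
23 → hit
24 → fault, frames (76 23 87 24)
90 → fault, evict 24, frames (76 23 87 90)
76 → hit
90 → hit
29 → fault, evict 87, frames (76 23 90 29)
90 → hit
46 → fault, evict 90, frames (76 23 29 46)
29 → hit
23 → hit
Hits: 9 of 16 references → 9/16 = 0.5625.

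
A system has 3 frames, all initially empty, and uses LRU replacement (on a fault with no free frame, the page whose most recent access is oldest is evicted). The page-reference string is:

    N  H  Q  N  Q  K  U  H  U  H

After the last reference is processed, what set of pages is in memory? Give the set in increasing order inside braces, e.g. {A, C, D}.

N: miss, frames [N]
H: miss, frames [N, H]
Q: miss, frames [N, H, Q]
N: hit
Q: hit
K: miss, evict H, frames [N, Q, K]
U: miss, evict N, frames [Q, K, U]
H: miss, evict Q, frames [K, U, H]
U: hit
H: hit

{H, K, U}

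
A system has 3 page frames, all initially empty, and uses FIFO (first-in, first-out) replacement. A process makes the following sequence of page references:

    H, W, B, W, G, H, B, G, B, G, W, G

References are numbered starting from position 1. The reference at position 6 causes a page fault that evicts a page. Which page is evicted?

W

pos 1: H -> miss, frames [H]
pos 2: W -> miss, frames [H, W]
pos 3: B -> miss, frames [H, W, B]
pos 4: W -> hit
pos 5: G -> miss, evict H, frames [W, B, G]
pos 6: H -> miss, evict W, frames [B, G, H]
At position 6, page W is evicted.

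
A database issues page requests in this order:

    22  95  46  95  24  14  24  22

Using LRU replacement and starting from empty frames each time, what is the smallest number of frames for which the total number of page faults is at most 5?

f=1: 8 faults
f=2: 6 faults
f=3: 6 faults
f=4: 6 faults
f=5: 5 faults
Smallest f with faults ≤ 5 is 5.

5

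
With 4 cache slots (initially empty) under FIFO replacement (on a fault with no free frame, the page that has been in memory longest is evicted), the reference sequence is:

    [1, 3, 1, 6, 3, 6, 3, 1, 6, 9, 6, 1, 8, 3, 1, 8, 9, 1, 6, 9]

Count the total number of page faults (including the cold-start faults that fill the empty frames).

6

1 → miss, frames [1]
3 → miss, frames [1, 3]
1 → hit
6 → miss, frames [1, 3, 6]
3 → hit
6 → hit
3 → hit
1 → hit
6 → hit
9 → miss, frames [1, 3, 6, 9]
6 → hit
1 → hit
8 → miss, evict 1, frames [3, 6, 9, 8]
3 → hit
1 → miss, evict 3, frames [6, 9, 8, 1]
8 → hit
9 → hit
1 → hit
6 → hit
9 → hit
Page faults: 6.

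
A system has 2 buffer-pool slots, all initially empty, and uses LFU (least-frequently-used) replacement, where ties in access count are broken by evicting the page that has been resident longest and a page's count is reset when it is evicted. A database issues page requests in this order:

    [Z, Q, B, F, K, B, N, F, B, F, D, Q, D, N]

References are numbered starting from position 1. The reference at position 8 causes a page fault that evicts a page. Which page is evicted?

pos 1: Z → miss, frames (Z)
pos 2: Q → miss, frames (Z Q)
pos 3: B → miss, evict Z, frames (Q B)
pos 4: F → miss, evict Q, frames (B F)
pos 5: K → miss, evict B, frames (F K)
pos 6: B → miss, evict F, frames (K B)
pos 7: N → miss, evict K, frames (B N)
pos 8: F → miss, evict B, frames (N F)
At position 8, page B is evicted.

B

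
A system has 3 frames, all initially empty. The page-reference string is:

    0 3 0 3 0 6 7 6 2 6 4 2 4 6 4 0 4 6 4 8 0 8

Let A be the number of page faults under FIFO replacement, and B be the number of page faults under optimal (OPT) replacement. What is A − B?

1

Under FIFO: F F . . . F F . F . F . . F . F . . . F . . → 9 faults.
Under OPT: F F . . . F F . F . F . . . . F . . . F . . → 8 faults.
A − B = 9 − 8 = 1.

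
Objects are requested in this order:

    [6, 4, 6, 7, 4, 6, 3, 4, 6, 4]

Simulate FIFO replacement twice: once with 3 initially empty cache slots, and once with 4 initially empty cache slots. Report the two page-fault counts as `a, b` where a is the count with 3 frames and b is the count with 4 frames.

3 frames: F F . F . . F . F F → 6 faults.
4 frames: F F . F . . F . . . → 4 faults.
4 < 6: adding a frame reduced faults, as is typical.

6, 4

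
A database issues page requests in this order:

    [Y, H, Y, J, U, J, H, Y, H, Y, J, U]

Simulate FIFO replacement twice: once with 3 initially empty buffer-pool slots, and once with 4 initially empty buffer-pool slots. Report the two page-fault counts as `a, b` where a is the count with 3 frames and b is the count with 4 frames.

3 frames: F F . F F . . F F . F F → 8 faults.
4 frames: F F . F F . . . . . . . → 4 faults.
4 < 8: adding a frame reduced faults, as is typical.

8, 4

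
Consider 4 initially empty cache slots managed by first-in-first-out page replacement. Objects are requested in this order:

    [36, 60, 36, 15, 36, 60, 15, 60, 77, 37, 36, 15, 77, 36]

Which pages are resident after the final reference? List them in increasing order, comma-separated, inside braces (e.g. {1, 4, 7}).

36: miss, frames {36}
60: miss, frames {36,60}
36: hit
15: miss, frames {36,60,15}
36: hit
60: hit
15: hit
60: hit
77: miss, frames {36,60,15,77}
37: miss, evict 36, frames {60,15,77,37}
36: miss, evict 60, frames {15,77,37,36}
15: hit
77: hit
36: hit

{15, 36, 37, 77}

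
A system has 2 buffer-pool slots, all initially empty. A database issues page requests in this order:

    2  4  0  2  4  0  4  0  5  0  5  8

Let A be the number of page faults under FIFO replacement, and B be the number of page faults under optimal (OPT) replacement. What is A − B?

2

Under FIFO: F F F F F F . . F . . F → 8 faults.
Under OPT: F F F . F . . . F . . F → 6 faults.
A − B = 8 − 6 = 2.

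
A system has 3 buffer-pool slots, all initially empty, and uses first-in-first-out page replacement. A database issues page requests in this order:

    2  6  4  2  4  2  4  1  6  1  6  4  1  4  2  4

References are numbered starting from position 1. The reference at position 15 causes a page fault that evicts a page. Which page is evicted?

6

pos 1: 2 -> fault, frames {2}
pos 2: 6 -> fault, frames {2,6}
pos 3: 4 -> fault, frames {2,6,4}
pos 4: 2 -> hit
pos 5: 4 -> hit
pos 6: 2 -> hit
pos 7: 4 -> hit
pos 8: 1 -> fault, evict 2, frames {6,4,1}
pos 9: 6 -> hit
pos 10: 1 -> hit
pos 11: 6 -> hit
pos 12: 4 -> hit
pos 13: 1 -> hit
pos 14: 4 -> hit
pos 15: 2 -> fault, evict 6, frames {4,1,2}
At position 15, page 6 is evicted.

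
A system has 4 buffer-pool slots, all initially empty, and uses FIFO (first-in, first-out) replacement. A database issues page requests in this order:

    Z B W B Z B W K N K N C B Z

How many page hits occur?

Z -> miss, frames (Z)
B -> miss, frames (Z B)
W -> miss, frames (Z B W)
B -> hit
Z -> hit
B -> hit
W -> hit
K -> miss, frames (Z B W K)
N -> miss, evict Z, frames (B W K N)
K -> hit
N -> hit
C -> miss, evict B, frames (W K N C)
B -> miss, evict W, frames (K N C B)
Z -> miss, evict K, frames (N C B Z)
Hits: 6.

6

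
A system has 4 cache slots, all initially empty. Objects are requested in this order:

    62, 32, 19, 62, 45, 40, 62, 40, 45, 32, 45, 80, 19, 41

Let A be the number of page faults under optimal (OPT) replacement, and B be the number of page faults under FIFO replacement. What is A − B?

-2

Under OPT: F F F . F F . . . . . F F F → 8 faults.
Under FIFO: F F F . F F F . . F . F F F → 10 faults.
A − B = 8 − 10 = -2.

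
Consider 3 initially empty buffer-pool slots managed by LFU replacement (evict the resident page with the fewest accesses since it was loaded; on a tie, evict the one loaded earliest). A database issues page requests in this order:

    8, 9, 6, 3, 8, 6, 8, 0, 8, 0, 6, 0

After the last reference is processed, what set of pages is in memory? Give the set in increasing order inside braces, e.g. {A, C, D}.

8 -> fault, frames (8)
9 -> fault, frames (8 9)
6 -> fault, frames (8 9 6)
3 -> fault, evict 8, frames (9 6 3)
8 -> fault, evict 9, frames (6 3 8)
6 -> hit
8 -> hit
0 -> fault, evict 3, frames (6 8 0)
8 -> hit
0 -> hit
6 -> hit
0 -> hit

{0, 6, 8}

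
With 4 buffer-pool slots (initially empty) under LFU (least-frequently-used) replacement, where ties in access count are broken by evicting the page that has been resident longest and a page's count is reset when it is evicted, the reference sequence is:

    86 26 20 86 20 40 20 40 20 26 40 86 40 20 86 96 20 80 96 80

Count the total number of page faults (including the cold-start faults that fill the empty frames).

86 → miss, frames [86]
26 → miss, frames [86, 26]
20 → miss, frames [86, 26, 20]
86 → hit
20 → hit
40 → miss, frames [86, 26, 20, 40]
20 → hit
40 → hit
20 → hit
26 → hit
40 → hit
86 → hit
40 → hit
20 → hit
86 → hit
96 → miss, evict 26, frames [86, 20, 40, 96]
20 → hit
80 → miss, evict 96, frames [86, 20, 40, 80]
96 → miss, evict 80, frames [86, 20, 40, 96]
80 → miss, evict 96, frames [86, 20, 40, 80]
Page faults: 8.

8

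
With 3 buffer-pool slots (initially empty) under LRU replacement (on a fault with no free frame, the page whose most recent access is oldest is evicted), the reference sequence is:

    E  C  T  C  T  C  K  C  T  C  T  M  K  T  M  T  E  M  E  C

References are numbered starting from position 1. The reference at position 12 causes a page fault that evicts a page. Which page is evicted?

pos 1: E -> fault, frames {E}
pos 2: C -> fault, frames {E,C}
pos 3: T -> fault, frames {E,C,T}
pos 4: C -> hit
pos 5: T -> hit
pos 6: C -> hit
pos 7: K -> fault, evict E, frames {T,C,K}
pos 8: C -> hit
pos 9: T -> hit
pos 10: C -> hit
pos 11: T -> hit
pos 12: M -> fault, evict K, frames {C,T,M}
At position 12, page K is evicted.

K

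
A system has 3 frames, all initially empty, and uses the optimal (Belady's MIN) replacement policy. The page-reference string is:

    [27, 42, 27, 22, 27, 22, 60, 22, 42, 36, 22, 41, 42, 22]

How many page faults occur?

6

27 → miss, frames {27}
42 → miss, frames {27,42}
27 → hit
22 → miss, frames {27,42,22}
27 → hit
22 → hit
60 → miss, evict 27, frames {42,22,60}
22 → hit
42 → hit
36 → miss, evict 60, frames {42,22,36}
22 → hit
41 → miss, evict 36, frames {42,22,41}
42 → hit
22 → hit
Page faults: 6.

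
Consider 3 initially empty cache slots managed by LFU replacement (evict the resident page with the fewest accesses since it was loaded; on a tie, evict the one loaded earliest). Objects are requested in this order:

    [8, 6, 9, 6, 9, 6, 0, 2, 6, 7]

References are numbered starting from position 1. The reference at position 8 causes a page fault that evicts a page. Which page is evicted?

pos 1: 8: fault, frames {8}
pos 2: 6: fault, frames {8,6}
pos 3: 9: fault, frames {8,6,9}
pos 4: 6: hit
pos 5: 9: hit
pos 6: 6: hit
pos 7: 0: fault, evict 8, frames {6,9,0}
pos 8: 2: fault, evict 0, frames {6,9,2}
At position 8, page 0 is evicted.

0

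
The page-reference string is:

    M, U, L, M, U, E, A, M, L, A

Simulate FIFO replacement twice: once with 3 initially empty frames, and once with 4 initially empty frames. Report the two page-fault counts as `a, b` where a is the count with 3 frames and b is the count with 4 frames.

3 frames: F F F . . F F F F . → 7 faults.
4 frames: F F F . . F F F . . → 6 faults.
6 < 7: adding a frame reduced faults, as is typical.

7, 6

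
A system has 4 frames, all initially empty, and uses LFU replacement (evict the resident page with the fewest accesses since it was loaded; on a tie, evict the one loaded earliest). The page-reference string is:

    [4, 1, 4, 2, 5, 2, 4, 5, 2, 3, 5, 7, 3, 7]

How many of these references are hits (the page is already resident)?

6

4 → fault, frames {4}
1 → fault, frames {4,1}
4 → hit
2 → fault, frames {4,1,2}
5 → fault, frames {4,1,2,5}
2 → hit
4 → hit
5 → hit
2 → hit
3 → fault, evict 1, frames {4,2,5,3}
5 → hit
7 → fault, evict 3, frames {4,2,5,7}
3 → fault, evict 7, frames {4,2,5,3}
7 → fault, evict 3, frames {4,2,5,7}
Hits: 6.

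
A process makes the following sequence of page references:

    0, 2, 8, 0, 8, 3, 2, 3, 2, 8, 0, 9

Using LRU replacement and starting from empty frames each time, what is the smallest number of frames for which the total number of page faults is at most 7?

3

f=1: 12 faults
f=2: 9 faults
f=3: 7 faults
f=4: 5 faults
f=5: 5 faults
Smallest f with faults ≤ 7 is 3.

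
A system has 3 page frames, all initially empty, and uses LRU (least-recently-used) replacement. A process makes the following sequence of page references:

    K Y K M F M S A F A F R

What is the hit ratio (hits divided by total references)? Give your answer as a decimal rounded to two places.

0.33

K → miss, frames [K]
Y → miss, frames [K, Y]
K → hit
M → miss, frames [Y, K, M]
F → miss, evict Y, frames [K, M, F]
M → hit
S → miss, evict K, frames [F, M, S]
A → miss, evict F, frames [M, S, A]
F → miss, evict M, frames [S, A, F]
A → hit
F → hit
R → miss, evict S, frames [A, F, R]
Hits: 4 of 12 references → 4/12 = 0.3333.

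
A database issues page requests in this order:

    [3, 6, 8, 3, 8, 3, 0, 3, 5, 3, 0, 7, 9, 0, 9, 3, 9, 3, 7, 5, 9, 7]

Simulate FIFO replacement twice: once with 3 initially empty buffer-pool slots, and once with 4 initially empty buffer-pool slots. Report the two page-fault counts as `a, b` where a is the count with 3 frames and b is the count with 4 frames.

3 frames: F F F . . . F F F . . F F F . F . . F F F . → 13 faults.
4 frames: F F F . . . F . F F . F F F . . . . . F . . → 10 faults.
10 < 13: adding a frame reduced faults, as is typical.

13, 10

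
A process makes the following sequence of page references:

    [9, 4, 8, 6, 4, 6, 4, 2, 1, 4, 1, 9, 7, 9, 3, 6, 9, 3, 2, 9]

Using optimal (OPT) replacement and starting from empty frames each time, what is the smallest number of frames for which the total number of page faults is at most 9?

f=1: 20 faults
f=2: 12 faults
f=3: 10 faults
f=4: 9 faults
f=5: 8 faults
f=6: 8 faults
f=7: 8 faults
f=8: 8 faults
Smallest f with faults ≤ 9 is 4.

4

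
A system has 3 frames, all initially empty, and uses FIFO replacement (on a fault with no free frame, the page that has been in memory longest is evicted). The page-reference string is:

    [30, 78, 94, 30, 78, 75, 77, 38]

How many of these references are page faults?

30: miss, frames (30)
78: miss, frames (30 78)
94: miss, frames (30 78 94)
30: hit
78: hit
75: miss, evict 30, frames (78 94 75)
77: miss, evict 78, frames (94 75 77)
38: miss, evict 94, frames (75 77 38)
Page faults: 6.

6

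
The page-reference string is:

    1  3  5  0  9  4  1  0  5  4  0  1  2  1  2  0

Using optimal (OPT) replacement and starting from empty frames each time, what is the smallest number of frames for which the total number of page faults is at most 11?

f=1: 16 faults
f=2: 12 faults
f=3: 9 faults
f=4: 7 faults
f=5: 7 faults
f=6: 7 faults
f=7: 7 faults
Smallest f with faults ≤ 11 is 3.

3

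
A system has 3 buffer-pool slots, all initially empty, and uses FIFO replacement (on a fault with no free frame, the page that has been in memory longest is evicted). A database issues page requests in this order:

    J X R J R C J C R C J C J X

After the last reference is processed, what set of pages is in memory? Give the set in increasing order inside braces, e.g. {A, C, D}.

{C, J, X}

J -> miss, frames [J]
X -> miss, frames [J, X]
R -> miss, frames [J, X, R]
J -> hit
R -> hit
C -> miss, evict J, frames [X, R, C]
J -> miss, evict X, frames [R, C, J]
C -> hit
R -> hit
C -> hit
J -> hit
C -> hit
J -> hit
X -> miss, evict R, frames [C, J, X]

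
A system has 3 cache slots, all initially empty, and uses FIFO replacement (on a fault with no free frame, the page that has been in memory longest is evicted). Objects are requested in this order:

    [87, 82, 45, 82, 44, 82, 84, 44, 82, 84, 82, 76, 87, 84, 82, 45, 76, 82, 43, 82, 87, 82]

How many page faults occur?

87: miss, frames (87)
82: miss, frames (87 82)
45: miss, frames (87 82 45)
82: hit
44: miss, evict 87, frames (82 45 44)
82: hit
84: miss, evict 82, frames (45 44 84)
44: hit
82: miss, evict 45, frames (44 84 82)
84: hit
82: hit
76: miss, evict 44, frames (84 82 76)
87: miss, evict 84, frames (82 76 87)
84: miss, evict 82, frames (76 87 84)
82: miss, evict 76, frames (87 84 82)
45: miss, evict 87, frames (84 82 45)
76: miss, evict 84, frames (82 45 76)
82: hit
43: miss, evict 82, frames (45 76 43)
82: miss, evict 45, frames (76 43 82)
87: miss, evict 76, frames (43 82 87)
82: hit
Page faults: 15.

15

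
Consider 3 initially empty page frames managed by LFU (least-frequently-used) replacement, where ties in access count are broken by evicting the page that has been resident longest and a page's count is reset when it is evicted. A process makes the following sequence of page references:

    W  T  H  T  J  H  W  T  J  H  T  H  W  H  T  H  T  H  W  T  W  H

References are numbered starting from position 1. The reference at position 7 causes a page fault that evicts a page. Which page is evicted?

J

pos 1: W → fault, frames [W]
pos 2: T → fault, frames [W, T]
pos 3: H → fault, frames [W, T, H]
pos 4: T → hit
pos 5: J → fault, evict W, frames [T, H, J]
pos 6: H → hit
pos 7: W → fault, evict J, frames [T, H, W]
At position 7, page J is evicted.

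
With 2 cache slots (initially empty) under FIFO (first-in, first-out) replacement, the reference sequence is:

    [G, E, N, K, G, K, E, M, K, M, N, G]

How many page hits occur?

2

G → fault, frames {G}
E → fault, frames {G,E}
N → fault, evict G, frames {E,N}
K → fault, evict E, frames {N,K}
G → fault, evict N, frames {K,G}
K → hit
E → fault, evict K, frames {G,E}
M → fault, evict G, frames {E,M}
K → fault, evict E, frames {M,K}
M → hit
N → fault, evict M, frames {K,N}
G → fault, evict K, frames {N,G}
Hits: 2.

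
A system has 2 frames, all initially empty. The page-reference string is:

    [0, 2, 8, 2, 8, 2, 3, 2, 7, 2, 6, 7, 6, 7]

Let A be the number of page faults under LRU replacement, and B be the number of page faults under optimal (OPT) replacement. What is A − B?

1

Under LRU: F F F . . . F . F . F F . . → 7 faults.
Under OPT: F F F . . . F . F . F . . . → 6 faults.
A − B = 7 − 6 = 1.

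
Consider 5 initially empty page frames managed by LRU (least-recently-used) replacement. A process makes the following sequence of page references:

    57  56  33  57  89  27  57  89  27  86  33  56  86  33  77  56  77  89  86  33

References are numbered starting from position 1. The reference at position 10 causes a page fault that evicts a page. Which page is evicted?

pos 1: 57: fault, frames (57)
pos 2: 56: fault, frames (57 56)
pos 3: 33: fault, frames (57 56 33)
pos 4: 57: hit
pos 5: 89: fault, frames (56 33 57 89)
pos 6: 27: fault, frames (56 33 57 89 27)
pos 7: 57: hit
pos 8: 89: hit
pos 9: 27: hit
pos 10: 86: fault, evict 56, frames (33 57 89 27 86)
At position 10, page 56 is evicted.

56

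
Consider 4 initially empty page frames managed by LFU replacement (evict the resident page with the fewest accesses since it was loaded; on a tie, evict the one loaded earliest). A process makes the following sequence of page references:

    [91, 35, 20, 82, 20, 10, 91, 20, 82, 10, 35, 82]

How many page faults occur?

7

91: fault, frames (91)
35: fault, frames (91 35)
20: fault, frames (91 35 20)
82: fault, frames (91 35 20 82)
20: hit
10: fault, evict 91, frames (35 20 82 10)
91: fault, evict 35, frames (20 82 10 91)
20: hit
82: hit
10: hit
35: fault, evict 91, frames (20 82 10 35)
82: hit
Page faults: 7.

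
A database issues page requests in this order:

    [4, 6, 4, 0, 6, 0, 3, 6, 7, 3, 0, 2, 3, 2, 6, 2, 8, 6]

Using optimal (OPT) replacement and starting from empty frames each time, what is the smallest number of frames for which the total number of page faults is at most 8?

f=1: 18 faults
f=2: 9 faults
f=3: 8 faults
f=4: 7 faults
f=5: 7 faults
f=6: 7 faults
f=7: 7 faults
Smallest f with faults ≤ 8 is 3.

3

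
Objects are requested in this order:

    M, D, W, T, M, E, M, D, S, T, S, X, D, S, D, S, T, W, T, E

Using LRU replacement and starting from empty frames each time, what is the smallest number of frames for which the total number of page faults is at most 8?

f=1: 20 faults
f=2: 15 faults
f=3: 14 faults
f=4: 11 faults
f=5: 9 faults
f=6: 9 faults
f=7: 7 faults
Smallest f with faults ≤ 8 is 7.

7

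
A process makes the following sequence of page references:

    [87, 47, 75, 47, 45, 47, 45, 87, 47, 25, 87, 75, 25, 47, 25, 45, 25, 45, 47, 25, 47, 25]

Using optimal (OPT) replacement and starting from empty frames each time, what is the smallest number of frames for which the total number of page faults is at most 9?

f=1: 22 faults
f=2: 10 faults
f=3: 7 faults
f=4: 6 faults
f=5: 5 faults
Smallest f with faults ≤ 9 is 3.

3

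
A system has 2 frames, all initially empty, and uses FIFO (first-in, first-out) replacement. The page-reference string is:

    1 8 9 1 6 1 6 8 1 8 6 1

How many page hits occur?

4

1 -> fault, frames {1}
8 -> fault, frames {1,8}
9 -> fault, evict 1, frames {8,9}
1 -> fault, evict 8, frames {9,1}
6 -> fault, evict 9, frames {1,6}
1 -> hit
6 -> hit
8 -> fault, evict 1, frames {6,8}
1 -> fault, evict 6, frames {8,1}
8 -> hit
6 -> fault, evict 8, frames {1,6}
1 -> hit
Hits: 4.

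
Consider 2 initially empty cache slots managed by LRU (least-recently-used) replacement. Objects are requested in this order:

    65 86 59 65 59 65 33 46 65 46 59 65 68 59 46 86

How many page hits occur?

3

65 → miss, frames [65]
86 → miss, frames [65, 86]
59 → miss, evict 65, frames [86, 59]
65 → miss, evict 86, frames [59, 65]
59 → hit
65 → hit
33 → miss, evict 59, frames [65, 33]
46 → miss, evict 65, frames [33, 46]
65 → miss, evict 33, frames [46, 65]
46 → hit
59 → miss, evict 65, frames [46, 59]
65 → miss, evict 46, frames [59, 65]
68 → miss, evict 59, frames [65, 68]
59 → miss, evict 65, frames [68, 59]
46 → miss, evict 68, frames [59, 46]
86 → miss, evict 59, frames [46, 86]
Hits: 3.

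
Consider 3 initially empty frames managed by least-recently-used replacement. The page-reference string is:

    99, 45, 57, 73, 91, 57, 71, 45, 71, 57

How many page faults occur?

7

99: fault, frames {99}
45: fault, frames {99,45}
57: fault, frames {99,45,57}
73: fault, evict 99, frames {45,57,73}
91: fault, evict 45, frames {57,73,91}
57: hit
71: fault, evict 73, frames {91,57,71}
45: fault, evict 91, frames {57,71,45}
71: hit
57: hit
Page faults: 7.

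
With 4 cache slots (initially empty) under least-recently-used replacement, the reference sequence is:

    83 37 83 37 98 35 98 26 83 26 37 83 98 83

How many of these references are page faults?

83 -> miss, frames (83)
37 -> miss, frames (83 37)
83 -> hit
37 -> hit
98 -> miss, frames (83 37 98)
35 -> miss, frames (83 37 98 35)
98 -> hit
26 -> miss, evict 83, frames (37 35 98 26)
83 -> miss, evict 37, frames (35 98 26 83)
26 -> hit
37 -> miss, evict 35, frames (98 83 26 37)
83 -> hit
98 -> hit
83 -> hit
Page faults: 7.

7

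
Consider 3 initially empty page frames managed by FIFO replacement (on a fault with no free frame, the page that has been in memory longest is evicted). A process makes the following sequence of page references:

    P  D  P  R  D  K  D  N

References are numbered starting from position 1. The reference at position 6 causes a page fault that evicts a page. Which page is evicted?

P

pos 1: P: miss, frames [P]
pos 2: D: miss, frames [P, D]
pos 3: P: hit
pos 4: R: miss, frames [P, D, R]
pos 5: D: hit
pos 6: K: miss, evict P, frames [D, R, K]
At position 6, page P is evicted.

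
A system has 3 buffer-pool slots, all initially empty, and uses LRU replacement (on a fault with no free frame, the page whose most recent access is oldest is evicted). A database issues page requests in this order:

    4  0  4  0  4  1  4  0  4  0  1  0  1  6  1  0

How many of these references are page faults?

4: fault, frames {4}
0: fault, frames {4,0}
4: hit
0: hit
4: hit
1: fault, frames {0,4,1}
4: hit
0: hit
4: hit
0: hit
1: hit
0: hit
1: hit
6: fault, evict 4, frames {0,1,6}
1: hit
0: hit
Page faults: 4.

4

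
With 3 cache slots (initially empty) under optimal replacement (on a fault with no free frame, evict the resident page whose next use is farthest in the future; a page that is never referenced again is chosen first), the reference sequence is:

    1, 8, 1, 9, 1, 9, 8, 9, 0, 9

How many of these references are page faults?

1: fault, frames [1]
8: fault, frames [1, 8]
1: hit
9: fault, frames [1, 8, 9]
1: hit
9: hit
8: hit
9: hit
0: fault, evict 8, frames [1, 9, 0]
9: hit
Page faults: 4.

4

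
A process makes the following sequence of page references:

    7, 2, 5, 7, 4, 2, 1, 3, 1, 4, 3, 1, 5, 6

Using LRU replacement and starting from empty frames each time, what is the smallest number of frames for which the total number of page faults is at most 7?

6

f=1: 14 faults
f=2: 13 faults
f=3: 10 faults
f=4: 8 faults
f=5: 8 faults
f=6: 7 faults
f=7: 7 faults
Smallest f with faults ≤ 7 is 6.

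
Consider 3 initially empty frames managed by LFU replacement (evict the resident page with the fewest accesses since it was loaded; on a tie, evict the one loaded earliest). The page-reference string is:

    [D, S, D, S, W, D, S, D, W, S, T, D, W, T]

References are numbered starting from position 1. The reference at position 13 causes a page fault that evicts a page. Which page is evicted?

T

pos 1: D → fault, frames (D)
pos 2: S → fault, frames (D S)
pos 3: D → hit
pos 4: S → hit
pos 5: W → fault, frames (D S W)
pos 6: D → hit
pos 7: S → hit
pos 8: D → hit
pos 9: W → hit
pos 10: S → hit
pos 11: T → fault, evict W, frames (D S T)
pos 12: D → hit
pos 13: W → fault, evict T, frames (D S W)
At position 13, page T is evicted.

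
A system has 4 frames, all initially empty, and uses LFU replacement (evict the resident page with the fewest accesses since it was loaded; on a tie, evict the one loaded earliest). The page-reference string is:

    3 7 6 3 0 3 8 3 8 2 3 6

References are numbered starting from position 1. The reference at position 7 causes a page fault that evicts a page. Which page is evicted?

pos 1: 3: fault, frames {3}
pos 2: 7: fault, frames {3,7}
pos 3: 6: fault, frames {3,7,6}
pos 4: 3: hit
pos 5: 0: fault, frames {3,7,6,0}
pos 6: 3: hit
pos 7: 8: fault, evict 7, frames {3,6,0,8}
At position 7, page 7 is evicted.

7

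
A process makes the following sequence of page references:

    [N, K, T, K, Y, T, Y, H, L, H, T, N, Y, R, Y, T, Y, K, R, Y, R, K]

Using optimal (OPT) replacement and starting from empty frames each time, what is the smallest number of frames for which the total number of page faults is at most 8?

5

f=1: 22 faults
f=2: 14 faults
f=3: 10 faults
f=4: 9 faults
f=5: 8 faults
f=6: 7 faults
f=7: 7 faults
Smallest f with faults ≤ 8 is 5.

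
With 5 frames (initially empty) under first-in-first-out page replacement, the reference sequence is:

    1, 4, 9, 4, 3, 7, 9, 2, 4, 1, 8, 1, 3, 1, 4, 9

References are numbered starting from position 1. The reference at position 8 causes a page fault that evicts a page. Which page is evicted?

1

pos 1: 1: fault, frames [1]
pos 2: 4: fault, frames [1, 4]
pos 3: 9: fault, frames [1, 4, 9]
pos 4: 4: hit
pos 5: 3: fault, frames [1, 4, 9, 3]
pos 6: 7: fault, frames [1, 4, 9, 3, 7]
pos 7: 9: hit
pos 8: 2: fault, evict 1, frames [4, 9, 3, 7, 2]
At position 8, page 1 is evicted.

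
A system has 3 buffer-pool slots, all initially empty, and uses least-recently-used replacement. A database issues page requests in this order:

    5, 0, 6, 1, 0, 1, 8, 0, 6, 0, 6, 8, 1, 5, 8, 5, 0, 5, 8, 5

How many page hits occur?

5 → fault, frames (5)
0 → fault, frames (5 0)
6 → fault, frames (5 0 6)
1 → fault, evict 5, frames (0 6 1)
0 → hit
1 → hit
8 → fault, evict 6, frames (0 1 8)
0 → hit
6 → fault, evict 1, frames (8 0 6)
0 → hit
6 → hit
8 → hit
1 → fault, evict 0, frames (6 8 1)
5 → fault, evict 6, frames (8 1 5)
8 → hit
5 → hit
0 → fault, evict 1, frames (8 5 0)
5 → hit
8 → hit
5 → hit
Hits: 11.

11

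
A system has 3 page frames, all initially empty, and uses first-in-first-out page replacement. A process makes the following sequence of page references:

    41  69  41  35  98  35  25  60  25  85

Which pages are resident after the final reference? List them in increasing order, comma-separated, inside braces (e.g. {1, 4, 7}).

{25, 60, 85}

41: miss, frames (41)
69: miss, frames (41 69)
41: hit
35: miss, frames (41 69 35)
98: miss, evict 41, frames (69 35 98)
35: hit
25: miss, evict 69, frames (35 98 25)
60: miss, evict 35, frames (98 25 60)
25: hit
85: miss, evict 98, frames (25 60 85)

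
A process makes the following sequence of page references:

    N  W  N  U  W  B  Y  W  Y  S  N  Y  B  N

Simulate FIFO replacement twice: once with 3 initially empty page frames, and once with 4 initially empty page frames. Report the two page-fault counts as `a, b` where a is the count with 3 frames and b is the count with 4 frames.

3 frames: F F . F . F F F . F F F F . → 10 faults.
4 frames: F F . F . F F . . F F . . . → 7 faults.
7 < 10: adding a frame reduced faults, as is typical.

10, 7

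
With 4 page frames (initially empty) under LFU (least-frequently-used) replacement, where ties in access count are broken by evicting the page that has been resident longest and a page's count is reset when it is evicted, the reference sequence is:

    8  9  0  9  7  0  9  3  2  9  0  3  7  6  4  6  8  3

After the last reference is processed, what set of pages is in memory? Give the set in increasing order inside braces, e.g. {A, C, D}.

{0, 3, 8, 9}

8 -> miss, frames (8)
9 -> miss, frames (8 9)
0 -> miss, frames (8 9 0)
9 -> hit
7 -> miss, frames (8 9 0 7)
0 -> hit
9 -> hit
3 -> miss, evict 8, frames (9 0 7 3)
2 -> miss, evict 7, frames (9 0 3 2)
9 -> hit
0 -> hit
3 -> hit
7 -> miss, evict 2, frames (9 0 3 7)
6 -> miss, evict 7, frames (9 0 3 6)
4 -> miss, evict 6, frames (9 0 3 4)
6 -> miss, evict 4, frames (9 0 3 6)
8 -> miss, evict 6, frames (9 0 3 8)
3 -> hit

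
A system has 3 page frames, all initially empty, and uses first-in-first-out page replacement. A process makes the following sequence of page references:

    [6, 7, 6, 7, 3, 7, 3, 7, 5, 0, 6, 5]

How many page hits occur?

6 -> fault, frames (6)
7 -> fault, frames (6 7)
6 -> hit
7 -> hit
3 -> fault, frames (6 7 3)
7 -> hit
3 -> hit
7 -> hit
5 -> fault, evict 6, frames (7 3 5)
0 -> fault, evict 7, frames (3 5 0)
6 -> fault, evict 3, frames (5 0 6)
5 -> hit
Hits: 6.

6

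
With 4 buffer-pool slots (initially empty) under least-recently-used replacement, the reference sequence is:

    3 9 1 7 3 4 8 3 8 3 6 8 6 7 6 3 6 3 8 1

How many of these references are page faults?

9

3: miss, frames [3]
9: miss, frames [3, 9]
1: miss, frames [3, 9, 1]
7: miss, frames [3, 9, 1, 7]
3: hit
4: miss, evict 9, frames [1, 7, 3, 4]
8: miss, evict 1, frames [7, 3, 4, 8]
3: hit
8: hit
3: hit
6: miss, evict 7, frames [4, 8, 3, 6]
8: hit
6: hit
7: miss, evict 4, frames [3, 8, 6, 7]
6: hit
3: hit
6: hit
3: hit
8: hit
1: miss, evict 7, frames [6, 3, 8, 1]
Page faults: 9.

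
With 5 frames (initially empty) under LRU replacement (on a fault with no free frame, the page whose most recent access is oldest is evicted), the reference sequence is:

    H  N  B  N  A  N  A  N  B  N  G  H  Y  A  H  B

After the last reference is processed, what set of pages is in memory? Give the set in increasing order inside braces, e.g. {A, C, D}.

H -> fault, frames {H}
N -> fault, frames {H,N}
B -> fault, frames {H,N,B}
N -> hit
A -> fault, frames {H,B,N,A}
N -> hit
A -> hit
N -> hit
B -> hit
N -> hit
G -> fault, frames {H,A,B,N,G}
H -> hit
Y -> fault, evict A, frames {B,N,G,H,Y}
A -> fault, evict B, frames {N,G,H,Y,A}
H -> hit
B -> fault, evict N, frames {G,Y,A,H,B}

{A, B, G, H, Y}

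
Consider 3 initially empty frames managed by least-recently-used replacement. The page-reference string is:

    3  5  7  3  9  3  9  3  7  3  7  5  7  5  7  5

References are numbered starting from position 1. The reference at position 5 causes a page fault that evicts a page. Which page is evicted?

5

pos 1: 3 -> fault, frames {3}
pos 2: 5 -> fault, frames {3,5}
pos 3: 7 -> fault, frames {3,5,7}
pos 4: 3 -> hit
pos 5: 9 -> fault, evict 5, frames {7,3,9}
At position 5, page 5 is evicted.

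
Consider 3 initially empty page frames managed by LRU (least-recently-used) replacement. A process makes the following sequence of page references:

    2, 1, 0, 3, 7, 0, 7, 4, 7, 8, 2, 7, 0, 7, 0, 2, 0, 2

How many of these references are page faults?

2 → fault, frames [2]
1 → fault, frames [2, 1]
0 → fault, frames [2, 1, 0]
3 → fault, evict 2, frames [1, 0, 3]
7 → fault, evict 1, frames [0, 3, 7]
0 → hit
7 → hit
4 → fault, evict 3, frames [0, 7, 4]
7 → hit
8 → fault, evict 0, frames [4, 7, 8]
2 → fault, evict 4, frames [7, 8, 2]
7 → hit
0 → fault, evict 8, frames [2, 7, 0]
7 → hit
0 → hit
2 → hit
0 → hit
2 → hit
Page faults: 9.

9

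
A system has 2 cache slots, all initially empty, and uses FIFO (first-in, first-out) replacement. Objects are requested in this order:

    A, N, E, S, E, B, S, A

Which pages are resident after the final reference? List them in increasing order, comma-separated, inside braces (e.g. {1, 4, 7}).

A -> miss, frames [A]
N -> miss, frames [A, N]
E -> miss, evict A, frames [N, E]
S -> miss, evict N, frames [E, S]
E -> hit
B -> miss, evict E, frames [S, B]
S -> hit
A -> miss, evict S, frames [B, A]

{A, B}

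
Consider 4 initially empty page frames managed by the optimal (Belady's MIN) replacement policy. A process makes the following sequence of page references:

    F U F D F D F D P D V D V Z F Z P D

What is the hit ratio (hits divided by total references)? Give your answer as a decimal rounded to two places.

F -> fault, frames {F}
U -> fault, frames {F,U}
F -> hit
D -> fault, frames {F,U,D}
F -> hit
D -> hit
F -> hit
D -> hit
P -> fault, frames {F,U,D,P}
D -> hit
V -> fault, evict U, frames {F,D,P,V}
D -> hit
V -> hit
Z -> fault, evict V, frames {F,D,P,Z}
F -> hit
Z -> hit
P -> hit
D -> hit
Hits: 12 of 18 references → 12/18 = 0.6667.

0.67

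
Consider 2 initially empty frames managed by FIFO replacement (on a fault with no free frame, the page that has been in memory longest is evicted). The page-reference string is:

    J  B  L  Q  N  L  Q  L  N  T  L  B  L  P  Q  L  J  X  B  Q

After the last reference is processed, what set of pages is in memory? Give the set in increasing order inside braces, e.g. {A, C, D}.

J: fault, frames [J]
B: fault, frames [J, B]
L: fault, evict J, frames [B, L]
Q: fault, evict B, frames [L, Q]
N: fault, evict L, frames [Q, N]
L: fault, evict Q, frames [N, L]
Q: fault, evict N, frames [L, Q]
L: hit
N: fault, evict L, frames [Q, N]
T: fault, evict Q, frames [N, T]
L: fault, evict N, frames [T, L]
B: fault, evict T, frames [L, B]
L: hit
P: fault, evict L, frames [B, P]
Q: fault, evict B, frames [P, Q]
L: fault, evict P, frames [Q, L]
J: fault, evict Q, frames [L, J]
X: fault, evict L, frames [J, X]
B: fault, evict J, frames [X, B]
Q: fault, evict X, frames [B, Q]

{B, Q}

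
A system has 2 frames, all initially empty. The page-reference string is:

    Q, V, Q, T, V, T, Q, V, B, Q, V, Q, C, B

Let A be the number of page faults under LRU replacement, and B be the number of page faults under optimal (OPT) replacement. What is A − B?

Under LRU: F F . F F . F F F F F . F F → 11 faults.
Under OPT: F F . F . . F . F . F . F F → 8 faults.
A − B = 11 − 8 = 3.

3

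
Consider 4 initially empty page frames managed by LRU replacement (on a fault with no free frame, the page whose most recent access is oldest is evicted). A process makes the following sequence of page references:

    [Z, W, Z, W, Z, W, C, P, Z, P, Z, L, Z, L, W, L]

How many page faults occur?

Z: miss, frames {Z}
W: miss, frames {Z,W}
Z: hit
W: hit
Z: hit
W: hit
C: miss, frames {Z,W,C}
P: miss, frames {Z,W,C,P}
Z: hit
P: hit
Z: hit
L: miss, evict W, frames {C,P,Z,L}
Z: hit
L: hit
W: miss, evict C, frames {P,Z,L,W}
L: hit
Page faults: 6.

6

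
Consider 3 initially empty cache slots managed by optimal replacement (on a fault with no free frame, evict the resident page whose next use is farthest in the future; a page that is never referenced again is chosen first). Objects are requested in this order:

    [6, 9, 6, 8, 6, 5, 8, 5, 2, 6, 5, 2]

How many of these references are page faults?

6 -> miss, frames (6)
9 -> miss, frames (6 9)
6 -> hit
8 -> miss, frames (6 9 8)
6 -> hit
5 -> miss, evict 9, frames (6 8 5)
8 -> hit
5 -> hit
2 -> miss, evict 8, frames (6 5 2)
6 -> hit
5 -> hit
2 -> hit
Page faults: 5.

5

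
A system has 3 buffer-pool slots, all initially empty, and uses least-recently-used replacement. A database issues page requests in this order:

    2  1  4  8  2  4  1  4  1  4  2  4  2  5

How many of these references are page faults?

7

2: miss, frames {2}
1: miss, frames {2,1}
4: miss, frames {2,1,4}
8: miss, evict 2, frames {1,4,8}
2: miss, evict 1, frames {4,8,2}
4: hit
1: miss, evict 8, frames {2,4,1}
4: hit
1: hit
4: hit
2: hit
4: hit
2: hit
5: miss, evict 1, frames {4,2,5}
Page faults: 7.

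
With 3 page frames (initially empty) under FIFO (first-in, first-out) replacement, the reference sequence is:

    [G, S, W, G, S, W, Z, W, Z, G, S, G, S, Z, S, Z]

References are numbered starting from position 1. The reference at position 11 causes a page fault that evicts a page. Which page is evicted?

W

pos 1: G -> miss, frames (G)
pos 2: S -> miss, frames (G S)
pos 3: W -> miss, frames (G S W)
pos 4: G -> hit
pos 5: S -> hit
pos 6: W -> hit
pos 7: Z -> miss, evict G, frames (S W Z)
pos 8: W -> hit
pos 9: Z -> hit
pos 10: G -> miss, evict S, frames (W Z G)
pos 11: S -> miss, evict W, frames (Z G S)
At position 11, page W is evicted.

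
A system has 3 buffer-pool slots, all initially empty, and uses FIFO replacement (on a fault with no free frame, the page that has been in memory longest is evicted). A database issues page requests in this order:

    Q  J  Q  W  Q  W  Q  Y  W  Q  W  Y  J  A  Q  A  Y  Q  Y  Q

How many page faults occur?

Q -> fault, frames (Q)
J -> fault, frames (Q J)
Q -> hit
W -> fault, frames (Q J W)
Q -> hit
W -> hit
Q -> hit
Y -> fault, evict Q, frames (J W Y)
W -> hit
Q -> fault, evict J, frames (W Y Q)
W -> hit
Y -> hit
J -> fault, evict W, frames (Y Q J)
A -> fault, evict Y, frames (Q J A)
Q -> hit
A -> hit
Y -> fault, evict Q, frames (J A Y)
Q -> fault, evict J, frames (A Y Q)
Y -> hit
Q -> hit
Page faults: 9.

9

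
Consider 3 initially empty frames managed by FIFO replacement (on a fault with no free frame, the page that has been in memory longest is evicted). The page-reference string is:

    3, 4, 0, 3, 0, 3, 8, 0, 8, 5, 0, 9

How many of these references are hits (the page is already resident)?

6

3 -> fault, frames [3]
4 -> fault, frames [3, 4]
0 -> fault, frames [3, 4, 0]
3 -> hit
0 -> hit
3 -> hit
8 -> fault, evict 3, frames [4, 0, 8]
0 -> hit
8 -> hit
5 -> fault, evict 4, frames [0, 8, 5]
0 -> hit
9 -> fault, evict 0, frames [8, 5, 9]
Hits: 6.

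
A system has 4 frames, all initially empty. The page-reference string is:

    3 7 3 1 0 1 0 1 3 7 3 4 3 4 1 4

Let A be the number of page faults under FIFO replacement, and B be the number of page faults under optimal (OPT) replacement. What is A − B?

Under FIFO: F F . F F . . . . . . F F . . . → 6 faults.
Under OPT: F F . F F . . . . . . F . . . . → 5 faults.
A − B = 6 − 5 = 1.

1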